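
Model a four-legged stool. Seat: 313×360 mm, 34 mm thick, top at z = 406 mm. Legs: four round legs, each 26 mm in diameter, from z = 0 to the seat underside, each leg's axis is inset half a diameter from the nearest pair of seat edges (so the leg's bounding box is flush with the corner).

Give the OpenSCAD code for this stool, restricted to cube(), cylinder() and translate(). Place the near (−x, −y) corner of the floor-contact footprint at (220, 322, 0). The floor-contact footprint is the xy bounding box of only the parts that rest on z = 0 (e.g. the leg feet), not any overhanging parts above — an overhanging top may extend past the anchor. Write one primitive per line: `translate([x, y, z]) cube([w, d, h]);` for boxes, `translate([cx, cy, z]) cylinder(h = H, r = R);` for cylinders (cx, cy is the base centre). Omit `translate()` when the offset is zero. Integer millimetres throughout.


// leg_h = 406 - 34 = 372
translate([220, 322, 372]) cube([313, 360, 34]);
translate([233, 335, 0]) cylinder(h = 372, r = 13);
translate([520, 335, 0]) cylinder(h = 372, r = 13);
translate([233, 669, 0]) cylinder(h = 372, r = 13);
translate([520, 669, 0]) cylinder(h = 372, r = 13);


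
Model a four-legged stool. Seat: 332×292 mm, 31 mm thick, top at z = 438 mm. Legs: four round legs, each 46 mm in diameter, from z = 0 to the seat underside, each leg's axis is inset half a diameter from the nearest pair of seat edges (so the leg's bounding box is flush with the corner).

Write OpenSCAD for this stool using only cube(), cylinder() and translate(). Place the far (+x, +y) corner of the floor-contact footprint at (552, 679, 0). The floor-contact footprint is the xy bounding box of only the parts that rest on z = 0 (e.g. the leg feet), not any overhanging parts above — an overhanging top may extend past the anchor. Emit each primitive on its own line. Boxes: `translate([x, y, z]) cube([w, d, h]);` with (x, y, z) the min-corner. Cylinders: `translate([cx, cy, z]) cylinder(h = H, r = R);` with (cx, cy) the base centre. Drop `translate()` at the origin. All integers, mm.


// leg_h = 438 - 31 = 407
translate([220, 387, 407]) cube([332, 292, 31]);
translate([243, 410, 0]) cylinder(h = 407, r = 23);
translate([529, 410, 0]) cylinder(h = 407, r = 23);
translate([243, 656, 0]) cylinder(h = 407, r = 23);
translate([529, 656, 0]) cylinder(h = 407, r = 23);


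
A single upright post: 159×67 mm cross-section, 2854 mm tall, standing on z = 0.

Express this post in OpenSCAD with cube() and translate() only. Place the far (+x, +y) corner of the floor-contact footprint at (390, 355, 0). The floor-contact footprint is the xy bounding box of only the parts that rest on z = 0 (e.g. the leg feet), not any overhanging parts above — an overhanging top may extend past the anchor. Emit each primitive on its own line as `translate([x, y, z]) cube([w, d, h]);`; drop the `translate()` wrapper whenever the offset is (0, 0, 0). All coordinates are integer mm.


translate([231, 288, 0]) cube([159, 67, 2854]);


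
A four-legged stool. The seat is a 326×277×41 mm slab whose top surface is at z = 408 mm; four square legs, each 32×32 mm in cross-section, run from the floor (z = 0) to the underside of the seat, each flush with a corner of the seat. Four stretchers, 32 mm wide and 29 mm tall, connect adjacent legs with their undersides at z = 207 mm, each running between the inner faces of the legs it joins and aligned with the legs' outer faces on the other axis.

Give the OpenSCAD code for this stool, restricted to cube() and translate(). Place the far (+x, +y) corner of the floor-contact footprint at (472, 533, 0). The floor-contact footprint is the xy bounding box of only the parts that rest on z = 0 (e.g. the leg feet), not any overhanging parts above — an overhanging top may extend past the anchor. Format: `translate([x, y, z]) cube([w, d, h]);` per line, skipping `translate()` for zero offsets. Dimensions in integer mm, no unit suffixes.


// leg_h = 408 - 41 = 367
// stretcher span = 326 - 2*32 = 262
translate([146, 256, 367]) cube([326, 277, 41]);
translate([146, 256, 0]) cube([32, 32, 367]);
translate([440, 256, 0]) cube([32, 32, 367]);
translate([146, 501, 0]) cube([32, 32, 367]);
translate([440, 501, 0]) cube([32, 32, 367]);
translate([178, 256, 207]) cube([262, 32, 29]);
translate([178, 501, 207]) cube([262, 32, 29]);
translate([146, 288, 207]) cube([32, 213, 29]);
translate([440, 288, 207]) cube([32, 213, 29]);


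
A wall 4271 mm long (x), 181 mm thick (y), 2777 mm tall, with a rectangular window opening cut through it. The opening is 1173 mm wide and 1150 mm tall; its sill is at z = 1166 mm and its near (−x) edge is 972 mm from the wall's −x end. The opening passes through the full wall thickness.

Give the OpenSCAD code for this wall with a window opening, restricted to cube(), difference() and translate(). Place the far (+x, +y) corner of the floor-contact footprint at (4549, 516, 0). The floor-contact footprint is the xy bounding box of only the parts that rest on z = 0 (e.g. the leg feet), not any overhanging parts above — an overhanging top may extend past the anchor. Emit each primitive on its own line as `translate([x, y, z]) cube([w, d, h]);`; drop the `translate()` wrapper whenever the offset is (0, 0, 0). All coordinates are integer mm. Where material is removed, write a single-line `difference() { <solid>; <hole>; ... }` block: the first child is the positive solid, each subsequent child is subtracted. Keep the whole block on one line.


difference() { translate([278, 335, 0]) cube([4271, 181, 2777]); translate([1250, 335, 1166]) cube([1173, 181, 1150]); }


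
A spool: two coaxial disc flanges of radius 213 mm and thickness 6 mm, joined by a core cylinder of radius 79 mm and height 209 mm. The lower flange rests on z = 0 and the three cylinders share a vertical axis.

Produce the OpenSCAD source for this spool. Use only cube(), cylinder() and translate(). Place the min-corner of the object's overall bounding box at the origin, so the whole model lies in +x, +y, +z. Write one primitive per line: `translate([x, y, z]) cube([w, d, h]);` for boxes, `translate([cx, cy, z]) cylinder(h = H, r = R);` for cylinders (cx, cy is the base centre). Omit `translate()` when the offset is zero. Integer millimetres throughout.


translate([213, 213, 0]) cylinder(h = 6, r = 213);
translate([213, 213, 6]) cylinder(h = 209, r = 79);
translate([213, 213, 215]) cylinder(h = 6, r = 213);


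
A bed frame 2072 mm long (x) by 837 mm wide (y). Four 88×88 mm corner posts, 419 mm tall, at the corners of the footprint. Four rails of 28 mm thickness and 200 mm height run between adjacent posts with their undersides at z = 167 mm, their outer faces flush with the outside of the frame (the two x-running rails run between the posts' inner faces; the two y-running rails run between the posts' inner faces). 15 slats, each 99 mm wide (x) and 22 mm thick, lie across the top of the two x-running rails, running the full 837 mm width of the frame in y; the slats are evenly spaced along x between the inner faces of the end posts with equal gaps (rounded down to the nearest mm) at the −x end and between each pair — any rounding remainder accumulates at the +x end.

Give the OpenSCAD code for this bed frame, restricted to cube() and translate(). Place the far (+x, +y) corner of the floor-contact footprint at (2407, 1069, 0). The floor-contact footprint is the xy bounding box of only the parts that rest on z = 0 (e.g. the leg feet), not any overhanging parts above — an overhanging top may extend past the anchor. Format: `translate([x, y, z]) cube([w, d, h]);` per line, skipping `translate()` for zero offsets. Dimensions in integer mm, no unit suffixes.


// slat z = rail_z + rail_h = 167 + 200 = 367
// slat gap = ⌊(1896 − 15·99) / 16⌋ = 25
translate([335, 232, 0]) cube([88, 88, 419]);
translate([335, 981, 0]) cube([88, 88, 419]);
translate([2319, 232, 0]) cube([88, 88, 419]);
translate([2319, 981, 0]) cube([88, 88, 419]);
translate([423, 232, 167]) cube([1896, 28, 200]);
translate([423, 1041, 167]) cube([1896, 28, 200]);
translate([335, 320, 167]) cube([28, 661, 200]);
translate([2379, 320, 167]) cube([28, 661, 200]);
translate([448, 232, 367]) cube([99, 837, 22]);
translate([572, 232, 367]) cube([99, 837, 22]);
translate([696, 232, 367]) cube([99, 837, 22]);
translate([820, 232, 367]) cube([99, 837, 22]);
translate([944, 232, 367]) cube([99, 837, 22]);
translate([1068, 232, 367]) cube([99, 837, 22]);
translate([1192, 232, 367]) cube([99, 837, 22]);
translate([1316, 232, 367]) cube([99, 837, 22]);
translate([1440, 232, 367]) cube([99, 837, 22]);
translate([1564, 232, 367]) cube([99, 837, 22]);
translate([1688, 232, 367]) cube([99, 837, 22]);
translate([1812, 232, 367]) cube([99, 837, 22]);
translate([1936, 232, 367]) cube([99, 837, 22]);
translate([2060, 232, 367]) cube([99, 837, 22]);
translate([2184, 232, 367]) cube([99, 837, 22]);


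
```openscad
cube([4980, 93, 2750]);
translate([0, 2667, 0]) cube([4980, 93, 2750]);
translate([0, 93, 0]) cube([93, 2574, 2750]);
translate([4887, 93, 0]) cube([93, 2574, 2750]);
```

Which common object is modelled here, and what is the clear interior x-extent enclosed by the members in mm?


A house (or room) frame. The interior width is 4794 mm.

Four 2750 mm walls enclosing a rectangle with no floor or roof — a room or house frame. Outside width is 4980 mm and wall thickness is 93 mm, so the interior width is 4980 − 2 × 93 = 4794 mm.


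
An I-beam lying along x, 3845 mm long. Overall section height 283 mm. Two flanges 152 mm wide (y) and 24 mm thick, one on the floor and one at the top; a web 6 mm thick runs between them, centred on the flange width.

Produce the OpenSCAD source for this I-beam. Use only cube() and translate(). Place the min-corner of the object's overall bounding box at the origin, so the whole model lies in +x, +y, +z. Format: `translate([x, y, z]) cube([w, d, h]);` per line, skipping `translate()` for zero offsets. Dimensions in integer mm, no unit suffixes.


cube([3845, 152, 24]);
translate([0, 73, 24]) cube([3845, 6, 235]);
translate([0, 0, 259]) cube([3845, 152, 24]);


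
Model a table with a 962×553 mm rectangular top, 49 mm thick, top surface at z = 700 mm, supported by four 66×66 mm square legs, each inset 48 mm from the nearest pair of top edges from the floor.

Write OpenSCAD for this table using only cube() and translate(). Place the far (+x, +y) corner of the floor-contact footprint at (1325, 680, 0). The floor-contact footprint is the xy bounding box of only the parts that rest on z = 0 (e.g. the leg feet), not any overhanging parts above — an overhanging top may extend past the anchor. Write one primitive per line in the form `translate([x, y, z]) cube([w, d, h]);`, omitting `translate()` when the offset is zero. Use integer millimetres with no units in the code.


// leg_h = 700 - 49 = 651
translate([411, 175, 651]) cube([962, 553, 49]);
translate([459, 223, 0]) cube([66, 66, 651]);
translate([1259, 223, 0]) cube([66, 66, 651]);
translate([459, 614, 0]) cube([66, 66, 651]);
translate([1259, 614, 0]) cube([66, 66, 651]);


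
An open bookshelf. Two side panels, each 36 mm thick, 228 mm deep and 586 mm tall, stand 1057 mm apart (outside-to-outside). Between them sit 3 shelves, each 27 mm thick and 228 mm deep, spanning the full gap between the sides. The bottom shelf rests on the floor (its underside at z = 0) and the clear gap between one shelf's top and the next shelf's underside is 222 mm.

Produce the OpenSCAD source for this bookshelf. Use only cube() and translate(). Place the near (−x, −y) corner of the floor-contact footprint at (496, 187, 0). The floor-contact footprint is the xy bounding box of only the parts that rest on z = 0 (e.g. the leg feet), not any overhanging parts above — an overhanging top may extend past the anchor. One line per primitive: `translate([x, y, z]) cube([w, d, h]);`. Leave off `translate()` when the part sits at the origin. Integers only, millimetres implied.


translate([496, 187, 0]) cube([36, 228, 586]);
translate([1517, 187, 0]) cube([36, 228, 586]);
translate([532, 187, 0]) cube([985, 228, 27]);
translate([532, 187, 249]) cube([985, 228, 27]);
translate([532, 187, 498]) cube([985, 228, 27]);


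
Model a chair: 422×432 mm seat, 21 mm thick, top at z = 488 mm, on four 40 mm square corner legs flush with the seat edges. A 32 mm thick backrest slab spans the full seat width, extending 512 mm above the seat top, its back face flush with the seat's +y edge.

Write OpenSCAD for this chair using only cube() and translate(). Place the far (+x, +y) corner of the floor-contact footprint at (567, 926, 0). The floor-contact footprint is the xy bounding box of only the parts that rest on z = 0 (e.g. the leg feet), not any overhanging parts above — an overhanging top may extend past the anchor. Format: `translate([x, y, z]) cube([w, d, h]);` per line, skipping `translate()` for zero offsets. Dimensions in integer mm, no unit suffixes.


translate([145, 494, 467]) cube([422, 432, 21]);
translate([145, 494, 0]) cube([40, 40, 467]);
translate([527, 494, 0]) cube([40, 40, 467]);
translate([145, 886, 0]) cube([40, 40, 467]);
translate([527, 886, 0]) cube([40, 40, 467]);
translate([145, 894, 488]) cube([422, 32, 512]);


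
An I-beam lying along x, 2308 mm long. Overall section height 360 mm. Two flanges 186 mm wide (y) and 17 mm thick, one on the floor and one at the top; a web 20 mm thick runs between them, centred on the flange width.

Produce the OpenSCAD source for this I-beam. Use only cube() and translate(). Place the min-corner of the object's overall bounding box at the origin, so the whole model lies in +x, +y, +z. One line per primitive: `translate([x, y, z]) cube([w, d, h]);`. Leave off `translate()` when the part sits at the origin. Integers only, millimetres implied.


cube([2308, 186, 17]);
translate([0, 83, 17]) cube([2308, 20, 326]);
translate([0, 0, 343]) cube([2308, 186, 17]);


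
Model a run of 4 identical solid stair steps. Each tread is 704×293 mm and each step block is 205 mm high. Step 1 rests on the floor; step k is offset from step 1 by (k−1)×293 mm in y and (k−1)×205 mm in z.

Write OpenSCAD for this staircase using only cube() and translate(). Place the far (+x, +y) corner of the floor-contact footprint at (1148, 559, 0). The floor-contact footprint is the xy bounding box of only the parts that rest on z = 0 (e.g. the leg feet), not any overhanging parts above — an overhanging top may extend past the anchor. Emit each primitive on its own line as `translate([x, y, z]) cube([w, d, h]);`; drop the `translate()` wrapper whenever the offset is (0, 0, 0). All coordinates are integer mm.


translate([444, 266, 0]) cube([704, 293, 205]);
translate([444, 559, 205]) cube([704, 293, 205]);
translate([444, 852, 410]) cube([704, 293, 205]);
translate([444, 1145, 615]) cube([704, 293, 205]);


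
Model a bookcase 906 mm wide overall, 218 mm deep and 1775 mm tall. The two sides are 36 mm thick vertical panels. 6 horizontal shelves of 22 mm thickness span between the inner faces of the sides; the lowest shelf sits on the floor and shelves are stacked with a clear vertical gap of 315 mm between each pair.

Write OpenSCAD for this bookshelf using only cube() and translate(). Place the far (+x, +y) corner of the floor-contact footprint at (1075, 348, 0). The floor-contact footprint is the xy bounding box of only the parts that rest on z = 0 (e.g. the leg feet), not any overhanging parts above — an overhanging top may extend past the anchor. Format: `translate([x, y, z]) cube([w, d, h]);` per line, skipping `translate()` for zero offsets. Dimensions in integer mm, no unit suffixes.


translate([169, 130, 0]) cube([36, 218, 1775]);
translate([1039, 130, 0]) cube([36, 218, 1775]);
translate([205, 130, 0]) cube([834, 218, 22]);
translate([205, 130, 337]) cube([834, 218, 22]);
translate([205, 130, 674]) cube([834, 218, 22]);
translate([205, 130, 1011]) cube([834, 218, 22]);
translate([205, 130, 1348]) cube([834, 218, 22]);
translate([205, 130, 1685]) cube([834, 218, 22]);


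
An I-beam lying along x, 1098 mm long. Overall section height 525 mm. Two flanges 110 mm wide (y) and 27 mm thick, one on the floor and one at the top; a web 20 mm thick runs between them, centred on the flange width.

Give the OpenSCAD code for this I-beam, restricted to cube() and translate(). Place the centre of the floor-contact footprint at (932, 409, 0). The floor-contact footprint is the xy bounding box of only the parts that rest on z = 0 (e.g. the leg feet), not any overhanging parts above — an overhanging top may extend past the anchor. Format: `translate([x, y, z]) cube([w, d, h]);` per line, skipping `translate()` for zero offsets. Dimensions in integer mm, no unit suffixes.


translate([383, 354, 0]) cube([1098, 110, 27]);
translate([383, 399, 27]) cube([1098, 20, 471]);
translate([383, 354, 498]) cube([1098, 110, 27]);


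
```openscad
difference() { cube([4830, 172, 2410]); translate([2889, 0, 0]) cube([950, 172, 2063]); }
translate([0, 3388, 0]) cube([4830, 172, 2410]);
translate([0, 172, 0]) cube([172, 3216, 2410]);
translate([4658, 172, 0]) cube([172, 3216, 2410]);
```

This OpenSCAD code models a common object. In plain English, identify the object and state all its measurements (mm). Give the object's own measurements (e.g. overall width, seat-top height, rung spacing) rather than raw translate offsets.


A single room: four walls, each 2410 mm tall and 172 mm thick, enclosing an outside footprint 4830×3560 mm (x × y), no floor or roof. The front and back walls (−y and +y sides) run the full x-width; the side walls fit between their inner faces. A door opening 950 mm wide and 2063 mm tall is cut through the front wall from the floor up, its −x edge 2889 mm from the wall's −x end.


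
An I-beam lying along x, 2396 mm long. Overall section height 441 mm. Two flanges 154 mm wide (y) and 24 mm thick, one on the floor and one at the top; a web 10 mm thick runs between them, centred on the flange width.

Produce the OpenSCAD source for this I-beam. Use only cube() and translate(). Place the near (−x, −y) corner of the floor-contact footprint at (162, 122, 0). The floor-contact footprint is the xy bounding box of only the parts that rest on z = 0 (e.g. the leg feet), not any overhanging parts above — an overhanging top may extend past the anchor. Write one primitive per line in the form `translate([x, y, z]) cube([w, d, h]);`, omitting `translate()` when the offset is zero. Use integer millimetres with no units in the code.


translate([162, 122, 0]) cube([2396, 154, 24]);
translate([162, 194, 24]) cube([2396, 10, 393]);
translate([162, 122, 417]) cube([2396, 154, 24]);


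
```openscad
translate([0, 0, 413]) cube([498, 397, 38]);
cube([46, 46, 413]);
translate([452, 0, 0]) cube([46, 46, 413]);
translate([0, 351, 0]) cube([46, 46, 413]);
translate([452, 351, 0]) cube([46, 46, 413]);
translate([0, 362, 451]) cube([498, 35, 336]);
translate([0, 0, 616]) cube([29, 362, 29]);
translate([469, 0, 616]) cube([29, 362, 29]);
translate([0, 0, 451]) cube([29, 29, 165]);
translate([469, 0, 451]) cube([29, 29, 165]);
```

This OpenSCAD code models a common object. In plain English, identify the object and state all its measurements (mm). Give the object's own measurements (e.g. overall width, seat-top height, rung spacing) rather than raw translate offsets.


A chair. The seat is a 498×397×38 mm slab with its top at z = 451 mm, on four 46×46 mm corner legs (flush with the seat edges, standing on z = 0). A flat backrest 35 mm thick, 336 mm tall, spans the full seat width and rises from the seat top along its +y edge, rear face flush with the rear of the seat. Two armrests of 29×29 mm section run along each side from the seat's front edge to the front of the backrest, top faces 194 mm above the seat top and outer faces flush with the seat's x-edges; a 29×29 mm post under the front of each armrest stands on the seat at the front corner.


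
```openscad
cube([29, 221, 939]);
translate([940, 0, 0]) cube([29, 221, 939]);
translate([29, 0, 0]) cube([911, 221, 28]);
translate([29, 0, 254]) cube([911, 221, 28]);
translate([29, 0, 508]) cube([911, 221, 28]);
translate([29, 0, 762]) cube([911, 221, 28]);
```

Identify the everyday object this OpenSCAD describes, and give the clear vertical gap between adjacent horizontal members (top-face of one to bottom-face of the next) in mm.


A bookshelf. The clear shelf gap is 226 mm.

Two tall side panels with 4 horizontal boards between them — a bookshelf. The first two shelf undersides are at z = 0 and z = 254; with shelf thickness 28, the clear gap is 254 − 0 − 28 = 226 mm.


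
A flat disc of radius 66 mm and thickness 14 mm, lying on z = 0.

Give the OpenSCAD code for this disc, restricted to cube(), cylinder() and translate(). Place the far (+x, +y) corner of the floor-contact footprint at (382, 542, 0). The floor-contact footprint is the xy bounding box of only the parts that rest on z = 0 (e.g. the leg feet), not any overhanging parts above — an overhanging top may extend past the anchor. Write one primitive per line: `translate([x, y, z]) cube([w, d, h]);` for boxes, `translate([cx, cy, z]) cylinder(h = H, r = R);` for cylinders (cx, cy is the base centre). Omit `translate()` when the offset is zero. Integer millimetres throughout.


translate([316, 476, 0]) cylinder(h = 14, r = 66);


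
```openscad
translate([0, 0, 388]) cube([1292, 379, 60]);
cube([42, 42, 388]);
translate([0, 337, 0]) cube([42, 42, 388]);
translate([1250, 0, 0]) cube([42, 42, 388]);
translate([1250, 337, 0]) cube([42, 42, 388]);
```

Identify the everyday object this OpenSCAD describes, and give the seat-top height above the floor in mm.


A bench. The seat-top height is 448 mm.

A long slab on four corner posts — a bench. The slab sits at z = 388 with thickness 60, so the top is 388 + 60 = 448 mm.


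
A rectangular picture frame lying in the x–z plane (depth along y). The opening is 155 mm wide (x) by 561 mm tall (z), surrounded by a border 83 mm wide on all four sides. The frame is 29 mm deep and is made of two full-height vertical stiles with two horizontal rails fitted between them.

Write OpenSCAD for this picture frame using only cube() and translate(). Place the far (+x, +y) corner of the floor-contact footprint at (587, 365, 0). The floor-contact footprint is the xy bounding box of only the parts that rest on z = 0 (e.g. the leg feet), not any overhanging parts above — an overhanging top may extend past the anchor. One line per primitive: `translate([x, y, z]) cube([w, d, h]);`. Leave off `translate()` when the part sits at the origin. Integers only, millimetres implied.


translate([266, 336, 0]) cube([83, 29, 727]);
translate([504, 336, 0]) cube([83, 29, 727]);
translate([349, 336, 0]) cube([155, 29, 83]);
translate([349, 336, 644]) cube([155, 29, 83]);


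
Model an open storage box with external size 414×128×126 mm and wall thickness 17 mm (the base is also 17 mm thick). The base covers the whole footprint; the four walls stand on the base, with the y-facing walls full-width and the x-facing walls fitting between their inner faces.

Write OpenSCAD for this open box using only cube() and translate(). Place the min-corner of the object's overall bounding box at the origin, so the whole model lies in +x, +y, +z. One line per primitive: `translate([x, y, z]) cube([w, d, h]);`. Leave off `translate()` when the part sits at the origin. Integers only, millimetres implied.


cube([414, 128, 17]);
translate([0, 0, 17]) cube([414, 17, 109]);
translate([0, 111, 17]) cube([414, 17, 109]);
translate([0, 17, 17]) cube([17, 94, 109]);
translate([397, 17, 17]) cube([17, 94, 109]);


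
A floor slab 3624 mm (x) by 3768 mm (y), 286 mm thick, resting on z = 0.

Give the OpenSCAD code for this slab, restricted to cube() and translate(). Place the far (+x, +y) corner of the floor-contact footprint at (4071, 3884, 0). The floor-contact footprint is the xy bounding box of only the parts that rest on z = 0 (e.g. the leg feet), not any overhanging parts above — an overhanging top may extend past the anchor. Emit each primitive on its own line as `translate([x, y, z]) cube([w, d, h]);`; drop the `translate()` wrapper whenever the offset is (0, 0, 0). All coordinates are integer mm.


translate([447, 116, 0]) cube([3624, 3768, 286]);


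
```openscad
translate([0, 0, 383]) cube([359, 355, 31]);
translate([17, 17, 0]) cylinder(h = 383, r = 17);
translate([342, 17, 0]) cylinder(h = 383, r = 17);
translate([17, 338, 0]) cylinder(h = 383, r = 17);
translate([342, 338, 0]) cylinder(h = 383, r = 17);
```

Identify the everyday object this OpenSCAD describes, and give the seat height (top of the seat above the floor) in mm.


A stool. The seat height is 414 mm.

A 359×355×31 slab at z = 383 on four corner cylinders — a stool. The seat top is 383 + 31 = 414 mm.


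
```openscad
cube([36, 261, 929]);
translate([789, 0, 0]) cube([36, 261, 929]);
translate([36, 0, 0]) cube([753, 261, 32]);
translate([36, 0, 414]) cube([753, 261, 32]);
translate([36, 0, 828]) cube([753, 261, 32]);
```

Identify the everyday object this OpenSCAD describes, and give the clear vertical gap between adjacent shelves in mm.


A bookshelf. The clear shelf gap is 382 mm.

Two tall side panels with 3 horizontal boards between them — a bookshelf. The first two shelf undersides are at z = 0 and z = 414; with shelf thickness 32, the clear gap is 414 − 0 − 32 = 382 mm.


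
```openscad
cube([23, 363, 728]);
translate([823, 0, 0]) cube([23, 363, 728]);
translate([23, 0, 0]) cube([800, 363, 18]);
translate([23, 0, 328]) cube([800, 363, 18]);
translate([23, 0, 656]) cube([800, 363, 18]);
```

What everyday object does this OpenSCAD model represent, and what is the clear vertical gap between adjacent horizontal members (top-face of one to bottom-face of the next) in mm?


A bookshelf. The clear shelf gap is 310 mm.

Two tall side panels with 3 horizontal boards between them — a bookshelf. The first two shelf undersides are at z = 0 and z = 328; with shelf thickness 18, the clear gap is 328 − 0 − 18 = 310 mm.


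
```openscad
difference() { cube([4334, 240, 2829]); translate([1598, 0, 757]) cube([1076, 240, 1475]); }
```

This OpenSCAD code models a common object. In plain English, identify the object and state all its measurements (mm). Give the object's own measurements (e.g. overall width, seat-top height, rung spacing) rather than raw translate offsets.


A wall 4334 mm long (x), 240 mm thick (y), 2829 mm tall, with a rectangular window opening cut through it. The opening is 1076 mm wide and 1475 mm tall; its sill is at z = 757 mm and its near (−x) edge is 1598 mm from the wall's −x end. The opening passes through the full wall thickness.


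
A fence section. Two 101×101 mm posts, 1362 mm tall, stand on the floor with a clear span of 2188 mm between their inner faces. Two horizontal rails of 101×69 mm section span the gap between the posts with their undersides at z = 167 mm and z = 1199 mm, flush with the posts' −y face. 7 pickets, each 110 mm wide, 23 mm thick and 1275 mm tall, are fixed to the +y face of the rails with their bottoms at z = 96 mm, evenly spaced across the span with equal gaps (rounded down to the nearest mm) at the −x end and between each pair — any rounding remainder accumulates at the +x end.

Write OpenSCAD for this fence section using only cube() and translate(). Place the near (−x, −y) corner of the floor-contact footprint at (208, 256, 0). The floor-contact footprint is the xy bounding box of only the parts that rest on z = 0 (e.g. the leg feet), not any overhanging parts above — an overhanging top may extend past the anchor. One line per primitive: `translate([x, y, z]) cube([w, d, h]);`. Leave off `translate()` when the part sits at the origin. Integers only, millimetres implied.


translate([208, 256, 0]) cube([101, 101, 1362]);
translate([2497, 256, 0]) cube([101, 101, 1362]);
translate([309, 256, 167]) cube([2188, 101, 69]);
translate([309, 256, 1199]) cube([2188, 101, 69]);
translate([486, 357, 96]) cube([110, 23, 1275]);
translate([773, 357, 96]) cube([110, 23, 1275]);
translate([1060, 357, 96]) cube([110, 23, 1275]);
translate([1347, 357, 96]) cube([110, 23, 1275]);
translate([1634, 357, 96]) cube([110, 23, 1275]);
translate([1921, 357, 96]) cube([110, 23, 1275]);
translate([2208, 357, 96]) cube([110, 23, 1275]);


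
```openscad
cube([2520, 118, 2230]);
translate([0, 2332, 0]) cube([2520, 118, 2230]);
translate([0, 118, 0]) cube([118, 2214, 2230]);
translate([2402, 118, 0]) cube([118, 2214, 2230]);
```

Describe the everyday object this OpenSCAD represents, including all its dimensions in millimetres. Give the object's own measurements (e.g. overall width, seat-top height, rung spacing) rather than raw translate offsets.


The wall frame of a small rectangular building: four walls, each 2230 mm tall and 118 mm thick, enclosing a footprint 2520 mm (x) by 2450 mm (y) outside-to-outside, with no floor or roof. The front and back walls (the −y and +y sides) span the full width; the two side walls fit between them.


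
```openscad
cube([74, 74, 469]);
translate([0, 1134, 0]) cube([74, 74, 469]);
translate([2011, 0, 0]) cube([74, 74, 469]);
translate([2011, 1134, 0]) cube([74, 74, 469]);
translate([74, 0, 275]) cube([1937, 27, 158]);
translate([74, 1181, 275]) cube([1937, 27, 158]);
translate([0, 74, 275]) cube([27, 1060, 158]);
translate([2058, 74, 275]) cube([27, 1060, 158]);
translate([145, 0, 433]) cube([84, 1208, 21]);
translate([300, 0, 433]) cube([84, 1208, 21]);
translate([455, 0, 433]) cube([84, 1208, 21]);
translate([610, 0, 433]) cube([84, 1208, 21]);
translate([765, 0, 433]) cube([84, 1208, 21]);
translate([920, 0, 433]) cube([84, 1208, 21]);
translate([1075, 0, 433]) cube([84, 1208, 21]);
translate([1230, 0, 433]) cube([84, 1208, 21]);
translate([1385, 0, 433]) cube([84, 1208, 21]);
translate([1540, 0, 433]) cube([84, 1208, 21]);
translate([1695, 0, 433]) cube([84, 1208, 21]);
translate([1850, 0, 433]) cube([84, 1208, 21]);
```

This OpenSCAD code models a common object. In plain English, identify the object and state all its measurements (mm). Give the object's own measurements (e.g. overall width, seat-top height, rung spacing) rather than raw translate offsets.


A bed frame 2085 mm long (x) by 1208 mm wide (y). Four 74×74 mm corner posts, 469 mm tall, at the corners of the footprint. Four rails of 27 mm thickness and 158 mm height run between adjacent posts with their undersides at z = 275 mm, their outer faces flush with the outside of the frame (the two x-running rails run between the posts' inner faces; the two y-running rails run between the posts' inner faces). 12 slats, each 84 mm wide (x) and 21 mm thick, lie across the top of the two x-running rails, running the full 1208 mm width of the frame in y; along x they sit between the end posts with a 71 mm gap after the −x posts and between neighbouring slats, leaving 77 mm before the +x posts.


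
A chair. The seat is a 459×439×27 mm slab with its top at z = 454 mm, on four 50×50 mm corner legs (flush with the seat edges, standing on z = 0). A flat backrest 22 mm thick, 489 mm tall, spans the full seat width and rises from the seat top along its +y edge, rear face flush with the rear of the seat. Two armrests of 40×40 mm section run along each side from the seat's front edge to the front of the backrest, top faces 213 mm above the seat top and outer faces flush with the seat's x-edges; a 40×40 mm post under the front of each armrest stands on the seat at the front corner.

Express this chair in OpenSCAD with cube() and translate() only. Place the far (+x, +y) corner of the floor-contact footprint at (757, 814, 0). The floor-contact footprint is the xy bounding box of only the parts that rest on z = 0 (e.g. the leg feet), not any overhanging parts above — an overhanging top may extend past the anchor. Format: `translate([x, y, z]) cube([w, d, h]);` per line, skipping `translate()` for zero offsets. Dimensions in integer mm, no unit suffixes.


// leg_h = 454 - 27 = 427
// arm post h = 213 - 40 = 173
translate([298, 375, 427]) cube([459, 439, 27]);
translate([298, 375, 0]) cube([50, 50, 427]);
translate([707, 375, 0]) cube([50, 50, 427]);
translate([298, 764, 0]) cube([50, 50, 427]);
translate([707, 764, 0]) cube([50, 50, 427]);
translate([298, 792, 454]) cube([459, 22, 489]);
translate([298, 375, 627]) cube([40, 417, 40]);
translate([717, 375, 627]) cube([40, 417, 40]);
translate([298, 375, 454]) cube([40, 40, 173]);
translate([717, 375, 454]) cube([40, 40, 173]);


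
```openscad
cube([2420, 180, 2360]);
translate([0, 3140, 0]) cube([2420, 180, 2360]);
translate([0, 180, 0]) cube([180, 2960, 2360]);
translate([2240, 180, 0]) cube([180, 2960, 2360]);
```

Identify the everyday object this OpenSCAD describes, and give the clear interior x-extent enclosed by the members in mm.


A house (or room) frame. The interior width is 2060 mm.

Four 2360 mm walls enclosing a rectangle with no floor or roof — a room or house frame. Outside width is 2420 mm and wall thickness is 180 mm, so the interior width is 2420 − 2 × 180 = 2060 mm.


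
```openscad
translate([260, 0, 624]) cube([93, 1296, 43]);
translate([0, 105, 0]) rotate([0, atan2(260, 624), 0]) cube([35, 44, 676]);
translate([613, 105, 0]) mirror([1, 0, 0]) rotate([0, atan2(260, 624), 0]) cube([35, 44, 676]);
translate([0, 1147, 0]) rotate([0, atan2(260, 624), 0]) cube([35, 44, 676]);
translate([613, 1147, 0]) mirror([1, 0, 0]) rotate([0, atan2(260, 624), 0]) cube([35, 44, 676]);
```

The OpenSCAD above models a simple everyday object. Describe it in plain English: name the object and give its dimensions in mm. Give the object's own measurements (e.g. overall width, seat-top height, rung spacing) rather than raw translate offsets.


A sawhorse. A 93×1296×43 mm beam (x, y, z) sits on two A-frame leg pairs. Each pair is two raked legs of 35×44 mm section (44 mm along y) splaying symmetrically in x. Each leg rises 624 mm vertically over 260 mm of horizontal reach and is 676 mm long along its own axis. Every leg's outer bottom edge rests on the floor and its outer top edge meets a bottom edge of the beam — the left legs (tilting toward +x) meet the beam's −x bottom edge, the right legs (their mirror images, tilting toward −x) meet its +x bottom edge — so the leg tops tuck under the beam, the beam's underside is 624 mm above the floor, and the feet are 613 mm apart outside-to-outside with the beam centred between them. The two leg pairs are set in 105 mm from either end of the beam.


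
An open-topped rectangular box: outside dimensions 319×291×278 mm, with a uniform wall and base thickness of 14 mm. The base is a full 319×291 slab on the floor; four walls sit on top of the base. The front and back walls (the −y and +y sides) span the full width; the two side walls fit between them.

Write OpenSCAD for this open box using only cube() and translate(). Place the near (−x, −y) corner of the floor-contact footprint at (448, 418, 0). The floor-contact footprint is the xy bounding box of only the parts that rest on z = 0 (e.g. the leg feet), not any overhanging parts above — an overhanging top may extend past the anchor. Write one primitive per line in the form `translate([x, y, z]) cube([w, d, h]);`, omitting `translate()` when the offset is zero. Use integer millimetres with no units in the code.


translate([448, 418, 0]) cube([319, 291, 14]);
translate([448, 418, 14]) cube([319, 14, 264]);
translate([448, 695, 14]) cube([319, 14, 264]);
translate([448, 432, 14]) cube([14, 263, 264]);
translate([753, 432, 14]) cube([14, 263, 264]);


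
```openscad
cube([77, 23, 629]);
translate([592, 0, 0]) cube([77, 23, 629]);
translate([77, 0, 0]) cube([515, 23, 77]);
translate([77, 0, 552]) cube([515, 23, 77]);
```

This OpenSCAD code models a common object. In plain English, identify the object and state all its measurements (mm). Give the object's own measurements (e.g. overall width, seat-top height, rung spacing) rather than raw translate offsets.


A rectangular picture frame lying in the x–z plane (depth along y). The opening is 515 mm wide (x) by 475 mm tall (z), surrounded by a border 77 mm wide on all four sides. The frame is 23 mm deep and is made of two full-height vertical stiles with two horizontal rails fitted between them.


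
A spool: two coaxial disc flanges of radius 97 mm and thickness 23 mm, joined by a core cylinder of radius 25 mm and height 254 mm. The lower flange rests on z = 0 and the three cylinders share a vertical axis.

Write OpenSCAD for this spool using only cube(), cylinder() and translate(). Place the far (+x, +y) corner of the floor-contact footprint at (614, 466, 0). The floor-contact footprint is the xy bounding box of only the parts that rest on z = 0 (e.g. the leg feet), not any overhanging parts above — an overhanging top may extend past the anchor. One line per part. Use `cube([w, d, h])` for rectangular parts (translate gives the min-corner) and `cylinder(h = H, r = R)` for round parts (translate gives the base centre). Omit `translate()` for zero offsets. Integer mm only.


translate([517, 369, 0]) cylinder(h = 23, r = 97);
translate([517, 369, 23]) cylinder(h = 254, r = 25);
translate([517, 369, 277]) cylinder(h = 23, r = 97);


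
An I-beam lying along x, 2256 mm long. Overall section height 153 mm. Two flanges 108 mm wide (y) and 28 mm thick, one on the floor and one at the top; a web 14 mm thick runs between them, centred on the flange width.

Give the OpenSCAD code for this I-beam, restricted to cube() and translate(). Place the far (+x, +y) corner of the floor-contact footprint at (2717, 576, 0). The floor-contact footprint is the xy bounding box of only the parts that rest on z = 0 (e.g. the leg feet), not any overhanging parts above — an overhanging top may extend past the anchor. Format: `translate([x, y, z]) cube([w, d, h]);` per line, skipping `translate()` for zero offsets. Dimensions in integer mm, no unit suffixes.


translate([461, 468, 0]) cube([2256, 108, 28]);
translate([461, 515, 28]) cube([2256, 14, 97]);
translate([461, 468, 125]) cube([2256, 108, 28]);


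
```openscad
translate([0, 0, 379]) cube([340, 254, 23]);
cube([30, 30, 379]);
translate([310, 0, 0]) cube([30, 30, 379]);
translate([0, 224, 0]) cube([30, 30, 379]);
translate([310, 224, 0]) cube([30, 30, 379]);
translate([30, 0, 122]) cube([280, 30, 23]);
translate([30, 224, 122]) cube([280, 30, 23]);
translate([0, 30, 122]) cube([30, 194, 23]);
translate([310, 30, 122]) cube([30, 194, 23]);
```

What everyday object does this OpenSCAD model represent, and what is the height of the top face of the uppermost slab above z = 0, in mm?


A stool. The seat height is 402 mm.

A 340×254×23 slab at z = 379 on four corner posts — a stool. The seat top is 379 + 23 = 402 mm.


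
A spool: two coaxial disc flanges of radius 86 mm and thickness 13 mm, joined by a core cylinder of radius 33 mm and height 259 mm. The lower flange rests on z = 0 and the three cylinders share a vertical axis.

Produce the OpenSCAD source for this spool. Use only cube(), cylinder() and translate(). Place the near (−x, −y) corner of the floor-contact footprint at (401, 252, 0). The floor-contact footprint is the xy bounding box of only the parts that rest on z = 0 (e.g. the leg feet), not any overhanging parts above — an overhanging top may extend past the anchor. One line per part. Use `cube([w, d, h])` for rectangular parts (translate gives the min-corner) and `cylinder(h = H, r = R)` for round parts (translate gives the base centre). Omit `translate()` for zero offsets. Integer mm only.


translate([487, 338, 0]) cylinder(h = 13, r = 86);
translate([487, 338, 13]) cylinder(h = 259, r = 33);
translate([487, 338, 272]) cylinder(h = 13, r = 86);


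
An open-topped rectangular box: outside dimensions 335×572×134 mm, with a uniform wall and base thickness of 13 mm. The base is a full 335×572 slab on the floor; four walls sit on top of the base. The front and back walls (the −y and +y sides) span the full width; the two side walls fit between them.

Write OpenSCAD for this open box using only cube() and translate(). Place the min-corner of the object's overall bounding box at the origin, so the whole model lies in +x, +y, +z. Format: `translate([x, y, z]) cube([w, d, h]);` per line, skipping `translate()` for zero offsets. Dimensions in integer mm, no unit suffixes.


cube([335, 572, 13]);
translate([0, 0, 13]) cube([335, 13, 121]);
translate([0, 559, 13]) cube([335, 13, 121]);
translate([0, 13, 13]) cube([13, 546, 121]);
translate([322, 13, 13]) cube([13, 546, 121]);
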